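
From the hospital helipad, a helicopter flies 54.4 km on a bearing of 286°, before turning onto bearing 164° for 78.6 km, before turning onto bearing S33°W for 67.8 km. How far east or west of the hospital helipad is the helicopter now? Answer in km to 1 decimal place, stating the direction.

Leg 1 (286°, 54.4 km): east 54.4 sin 286° = -52.29, north 54.4 cos 286° = 14.99
Leg 2 (164°, 78.6 km): east 78.6 sin 164° = 21.67, north 78.6 cos 164° = -75.56
Leg 3 (S33°W, 67.8 km): east 67.8 sin 213° = -36.93, north 67.8 cos 213° = -56.86
Net east component: -67.55 km.

67.6 km west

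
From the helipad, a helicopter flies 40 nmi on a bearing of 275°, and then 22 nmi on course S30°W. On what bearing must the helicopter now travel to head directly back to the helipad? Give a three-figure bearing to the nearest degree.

Leg 1 (275°, 40 nmi): east 40 sin 275° = -39.85, north 40 cos 275° = 3.49
Leg 2 (S30°W, 22 nmi): east 22 sin 210° = -11.00, north 22 cos 210° = -19.05
Net displacement: -50.85 east, -15.57 north. Direction back to start is (50.85, 15.57): bearing = atan2(50.85, 15.57) mod 360° = 72.98° ≈ 073°.

073°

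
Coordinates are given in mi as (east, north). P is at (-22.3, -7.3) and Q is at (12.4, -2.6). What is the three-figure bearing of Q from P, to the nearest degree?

082°

Δeast = 12.4 − -22.3 = 34.70; Δnorth = -2.6 − -7.3 = 4.70.
Bearing = atan2(Δeast, Δnorth) mod 360° = 82.29° ≈ 082°.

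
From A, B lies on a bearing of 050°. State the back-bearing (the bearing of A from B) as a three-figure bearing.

Back-bearing = 050° + 180° = 230°.

230°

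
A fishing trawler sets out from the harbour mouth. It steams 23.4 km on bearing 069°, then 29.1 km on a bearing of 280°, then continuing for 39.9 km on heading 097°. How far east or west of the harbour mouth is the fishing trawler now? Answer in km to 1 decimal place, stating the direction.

32.8 km east

Leg 1 (069°, 23.4 km): east 23.4 sin 69° = 21.85, north 23.4 cos 69° = 8.39
Leg 2 (280°, 29.1 km): east 29.1 sin 280° = -28.66, north 29.1 cos 280° = 5.05
Leg 3 (097°, 39.9 km): east 39.9 sin 97° = 39.60, north 39.9 cos 97° = -4.86
Net east component: 32.79 km.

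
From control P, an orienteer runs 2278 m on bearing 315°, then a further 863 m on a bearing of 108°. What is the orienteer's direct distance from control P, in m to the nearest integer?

Leg 1 (315°, 2278 m): east 2278 sin 315° = -1610.79, north 2278 cos 315° = 1610.79
Leg 2 (108°, 863 m): east 863 sin 108° = 820.76, north 863 cos 108° = -266.68
Net: -790.03 east, 1344.11 north. Distance = √((-790.03)² + (1344.11)²) = 1559.092 m.

1559 m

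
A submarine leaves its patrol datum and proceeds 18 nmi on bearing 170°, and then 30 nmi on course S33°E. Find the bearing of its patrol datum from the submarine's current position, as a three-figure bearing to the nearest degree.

336°

Leg 1 (170°, 18 nmi): east 18 sin 170° = 3.13, north 18 cos 170° = -17.73
Leg 2 (S33°E, 30 nmi): east 30 sin 147° = 16.34, north 30 cos 147° = -25.16
Net displacement: 19.46 east, -42.89 north. Direction back to start is (-19.46, 42.89): bearing = atan2(-19.46, 42.89) mod 360° = 335.59° ≈ 336°.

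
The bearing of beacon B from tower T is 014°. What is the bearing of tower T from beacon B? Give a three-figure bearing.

Back-bearing = 014° + 180° = 194°.

194°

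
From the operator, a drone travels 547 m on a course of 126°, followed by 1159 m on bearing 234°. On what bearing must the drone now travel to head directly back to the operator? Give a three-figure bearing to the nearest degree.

Leg 1 (126°, 547 m): east 547 sin 126° = 442.53, north 547 cos 126° = -321.52
Leg 2 (234°, 1159 m): east 1159 sin 234° = -937.65, north 1159 cos 234° = -681.24
Net displacement: -495.12 east, -1002.76 north. Direction back to start is (495.12, 1002.76): bearing = atan2(495.12, 1002.76) mod 360° = 26.28° ≈ 026°.

026°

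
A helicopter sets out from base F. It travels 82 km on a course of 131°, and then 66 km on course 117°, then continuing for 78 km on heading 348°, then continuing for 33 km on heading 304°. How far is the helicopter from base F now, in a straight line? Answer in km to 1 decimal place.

77.9 km

Leg 1 (131°, 82 km): east 82 sin 131° = 61.89, north 82 cos 131° = -53.80
Leg 2 (117°, 66 km): east 66 sin 117° = 58.81, north 66 cos 117° = -29.96
Leg 3 (348°, 78 km): east 78 sin 348° = -16.22, north 78 cos 348° = 76.30
Leg 4 (304°, 33 km): east 33 sin 304° = -27.36, north 33 cos 304° = 18.45
Net: 77.12 east, 10.99 north. Distance = √((77.12)² + (10.99)²) = 77.896 km.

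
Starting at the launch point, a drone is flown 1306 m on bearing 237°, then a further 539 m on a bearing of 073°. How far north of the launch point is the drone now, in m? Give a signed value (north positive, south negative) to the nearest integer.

-554 m

Leg 1 (237°, 1306 m): east 1306 sin 237° = -1095.30, north 1306 cos 237° = -711.30
Leg 2 (073°, 539 m): east 539 sin 73° = 515.45, north 539 cos 73° = 157.59
Net north component: -553.71 m.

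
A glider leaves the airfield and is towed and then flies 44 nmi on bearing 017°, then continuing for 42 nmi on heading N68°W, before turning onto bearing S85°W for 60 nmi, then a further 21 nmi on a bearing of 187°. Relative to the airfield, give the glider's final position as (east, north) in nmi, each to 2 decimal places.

Leg 1 (017°, 44 nmi): east 44 sin 17° = 12.86, north 44 cos 17° = 42.08
Leg 2 (N68°W, 42 nmi): east 42 sin 292° = -38.94, north 42 cos 292° = 15.73
Leg 3 (S85°W, 60 nmi): east 60 sin 265° = -59.77, north 60 cos 265° = -5.23
Leg 4 (187°, 21 nmi): east 21 sin 187° = -2.56, north 21 cos 187° = -20.84
Summing: -88.41 nmi east, 31.74 nmi north → (-88.41, 31.74).

(-88.41, 31.74)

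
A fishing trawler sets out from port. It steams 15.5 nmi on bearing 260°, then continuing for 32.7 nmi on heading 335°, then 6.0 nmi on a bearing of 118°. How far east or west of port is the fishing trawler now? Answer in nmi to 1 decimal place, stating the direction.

23.8 nmi west

Leg 1 (260°, 15.5 nmi): east 15.5 sin 260° = -15.26, north 15.5 cos 260° = -2.69
Leg 2 (335°, 32.7 nmi): east 32.7 sin 335° = -13.82, north 32.7 cos 335° = 29.64
Leg 3 (118°, 6.0 nmi): east 6.0 sin 118° = 5.30, north 6.0 cos 118° = -2.82
Net east component: -23.79 nmi.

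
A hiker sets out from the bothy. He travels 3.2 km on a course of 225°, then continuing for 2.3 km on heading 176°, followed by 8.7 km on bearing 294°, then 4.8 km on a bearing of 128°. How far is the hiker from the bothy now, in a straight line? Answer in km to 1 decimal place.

7.4 km

Leg 1 (225°, 3.2 km): east 3.2 sin 225° = -2.26, north 3.2 cos 225° = -2.26
Leg 2 (176°, 2.3 km): east 2.3 sin 176° = 0.16, north 2.3 cos 176° = -2.29
Leg 3 (294°, 8.7 km): east 8.7 sin 294° = -7.95, north 8.7 cos 294° = 3.54
Leg 4 (128°, 4.8 km): east 4.8 sin 128° = 3.78, north 4.8 cos 128° = -2.96
Net: -6.27 east, -3.97 north. Distance = √((-6.27)² + (-3.97)²) = 7.421 km.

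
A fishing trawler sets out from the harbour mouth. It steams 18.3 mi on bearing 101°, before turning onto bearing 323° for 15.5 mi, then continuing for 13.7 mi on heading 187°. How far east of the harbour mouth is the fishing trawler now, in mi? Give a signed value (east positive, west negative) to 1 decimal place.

7.0 mi

Leg 1 (101°, 18.3 mi): east 18.3 sin 101° = 17.96, north 18.3 cos 101° = -3.49
Leg 2 (323°, 15.5 mi): east 15.5 sin 323° = -9.33, north 15.5 cos 323° = 12.38
Leg 3 (187°, 13.7 mi): east 13.7 sin 187° = -1.67, north 13.7 cos 187° = -13.60
Net east component: 6.97 mi.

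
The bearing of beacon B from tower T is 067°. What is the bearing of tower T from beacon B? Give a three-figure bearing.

247°

Back-bearing = 067° + 180° = 247°.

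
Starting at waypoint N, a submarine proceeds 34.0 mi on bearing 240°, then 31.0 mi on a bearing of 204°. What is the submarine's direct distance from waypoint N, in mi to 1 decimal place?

Leg 1 (240°, 34.0 mi): east 34.0 sin 240° = -29.44, north 34.0 cos 240° = -17.00
Leg 2 (204°, 31.0 mi): east 31.0 sin 204° = -12.61, north 31.0 cos 204° = -28.32
Net: -42.05 east, -45.32 north. Distance = √((-42.05)² + (-45.32)²) = 61.826 mi.

61.8 mi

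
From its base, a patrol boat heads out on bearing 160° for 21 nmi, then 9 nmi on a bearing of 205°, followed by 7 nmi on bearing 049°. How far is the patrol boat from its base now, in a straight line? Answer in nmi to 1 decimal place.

24.9 nmi

Leg 1 (160°, 21 nmi): east 21 sin 160° = 7.18, north 21 cos 160° = -19.73
Leg 2 (205°, 9 nmi): east 9 sin 205° = -3.80, north 9 cos 205° = -8.16
Leg 3 (049°, 7 nmi): east 7 sin 49° = 5.28, north 7 cos 49° = 4.59
Net: 8.66 east, -23.30 north. Distance = √((8.66)² + (-23.30)²) = 24.856 nmi.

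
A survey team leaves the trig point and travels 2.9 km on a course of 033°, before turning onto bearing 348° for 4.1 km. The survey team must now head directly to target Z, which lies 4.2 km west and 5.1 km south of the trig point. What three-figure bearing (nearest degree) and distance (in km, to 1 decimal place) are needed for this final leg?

Leg 1 (033°, 2.9 km): east 2.9 sin 33° = 1.58, north 2.9 cos 33° = 2.43
Leg 2 (348°, 4.1 km): east 4.1 sin 348° = -0.85, north 4.1 cos 348° = 4.01
Current position: (0.73, 6.44). Target: (-4.2, -5.1). Remaining: Δeast = -4.93, Δnorth = -11.54.
Bearing = atan2(-4.93, -11.54) mod 360° = 203.12°; distance = √((-4.93)² + (-11.54)²) = 12.550 km.

203°, 12.6 km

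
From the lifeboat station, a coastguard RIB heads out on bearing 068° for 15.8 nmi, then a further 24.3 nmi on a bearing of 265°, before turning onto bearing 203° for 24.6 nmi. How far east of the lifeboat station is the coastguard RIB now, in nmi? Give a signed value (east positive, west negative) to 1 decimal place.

Leg 1 (068°, 15.8 nmi): east 15.8 sin 68° = 14.65, north 15.8 cos 68° = 5.92
Leg 2 (265°, 24.3 nmi): east 24.3 sin 265° = -24.21, north 24.3 cos 265° = -2.12
Leg 3 (203°, 24.6 nmi): east 24.6 sin 203° = -9.61, north 24.6 cos 203° = -22.64
Net east component: -19.17 nmi.

-19.2 nmi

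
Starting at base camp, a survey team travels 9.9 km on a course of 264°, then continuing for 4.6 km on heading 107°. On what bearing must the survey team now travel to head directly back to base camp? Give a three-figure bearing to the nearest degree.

Leg 1 (264°, 9.9 km): east 9.9 sin 264° = -9.85, north 9.9 cos 264° = -1.03
Leg 2 (107°, 4.6 km): east 4.6 sin 107° = 4.40, north 4.6 cos 107° = -1.34
Net displacement: -5.45 east, -2.38 north. Direction back to start is (5.45, 2.38): bearing = atan2(5.45, 2.38) mod 360° = 66.40° ≈ 066°.

066°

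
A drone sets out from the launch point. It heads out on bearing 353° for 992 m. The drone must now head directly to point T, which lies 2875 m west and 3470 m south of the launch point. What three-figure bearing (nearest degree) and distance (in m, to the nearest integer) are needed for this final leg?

Leg 1 (353°, 992 m): east 992 sin 353° = -120.89, north 992 cos 353° = 984.61
Current position: (-120.89, 984.61). Target: (-2875, -3470). Remaining: Δeast = -2754.11, Δnorth = -4454.61.
Bearing = atan2(-2754.11, -4454.61) mod 360° = 211.73°; distance = √((-2754.11)² + (-4454.61)²) = 5237.233 m.

212°, 5237 m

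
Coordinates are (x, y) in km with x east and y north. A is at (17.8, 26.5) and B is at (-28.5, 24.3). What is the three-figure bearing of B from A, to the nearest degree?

Δeast = -28.5 − 17.8 = -46.30; Δnorth = 24.3 − 26.5 = -2.20.
Bearing = atan2(Δeast, Δnorth) mod 360° = 267.28° ≈ 267°.

267°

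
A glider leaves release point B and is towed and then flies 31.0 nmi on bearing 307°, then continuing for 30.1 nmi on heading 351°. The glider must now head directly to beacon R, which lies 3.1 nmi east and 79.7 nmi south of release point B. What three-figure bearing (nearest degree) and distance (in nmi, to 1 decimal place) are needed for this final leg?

166°, 132.2 nmi

Leg 1 (307°, 31.0 nmi): east 31.0 sin 307° = -24.76, north 31.0 cos 307° = 18.66
Leg 2 (351°, 30.1 nmi): east 30.1 sin 351° = -4.71, north 30.1 cos 351° = 29.73
Current position: (-29.47, 48.39). Target: (3.1, -79.7). Remaining: Δeast = 32.57, Δnorth = -128.09.
Bearing = atan2(32.57, -128.09) mod 360° = 165.73°; distance = √((32.57)² + (-128.09)²) = 132.161 nmi.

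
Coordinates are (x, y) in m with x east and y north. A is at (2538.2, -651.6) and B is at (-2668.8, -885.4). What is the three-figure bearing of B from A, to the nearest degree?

Δeast = -2668.8 − 2538.2 = -5207.00; Δnorth = -885.4 − -651.6 = -233.80.
Bearing = atan2(Δeast, Δnorth) mod 360° = 267.43° ≈ 267°.

267°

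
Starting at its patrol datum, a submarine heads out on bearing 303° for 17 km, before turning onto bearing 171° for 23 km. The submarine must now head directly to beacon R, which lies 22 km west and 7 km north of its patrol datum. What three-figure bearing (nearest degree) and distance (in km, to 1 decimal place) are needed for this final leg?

Leg 1 (303°, 17 km): east 17 sin 303° = -14.26, north 17 cos 303° = 9.26
Leg 2 (171°, 23 km): east 23 sin 171° = 3.60, north 23 cos 171° = -22.72
Current position: (-10.66, -13.46). Target: (-22, 7). Remaining: Δeast = -11.34, Δnorth = 20.46.
Bearing = atan2(-11.34, 20.46) mod 360° = 331.00°; distance = √((-11.34)² + (20.46)²) = 23.391 km.

331°, 23.4 km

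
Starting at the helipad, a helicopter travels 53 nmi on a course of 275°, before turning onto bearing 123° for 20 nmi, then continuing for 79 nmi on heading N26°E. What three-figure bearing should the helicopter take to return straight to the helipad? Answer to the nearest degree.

179°

Leg 1 (275°, 53 nmi): east 53 sin 275° = -52.80, north 53 cos 275° = 4.62
Leg 2 (123°, 20 nmi): east 20 sin 123° = 16.77, north 20 cos 123° = -10.89
Leg 3 (N26°E, 79 nmi): east 79 sin 26° = 34.63, north 79 cos 26° = 71.00
Net displacement: -1.39 east, 64.73 north. Direction back to start is (1.39, -64.73): bearing = atan2(1.39, -64.73) mod 360° = 178.77° ≈ 179°.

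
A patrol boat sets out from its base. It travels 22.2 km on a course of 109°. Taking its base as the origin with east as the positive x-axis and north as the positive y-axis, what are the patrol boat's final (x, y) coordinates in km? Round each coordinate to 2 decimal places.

(20.99, -7.23)

Leg 1 (109°, 22.2 km): east 22.2 sin 109° = 20.99, north 22.2 cos 109° = -7.23
Summing: 20.99 km east, -7.23 km north → (20.99, -7.23).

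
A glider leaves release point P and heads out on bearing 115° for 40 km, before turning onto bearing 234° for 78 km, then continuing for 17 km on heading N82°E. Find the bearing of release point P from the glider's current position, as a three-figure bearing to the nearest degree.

009°

Leg 1 (115°, 40 km): east 40 sin 115° = 36.25, north 40 cos 115° = -16.90
Leg 2 (234°, 78 km): east 78 sin 234° = -63.10, north 78 cos 234° = -45.85
Leg 3 (N82°E, 17 km): east 17 sin 82° = 16.83, north 17 cos 82° = 2.37
Net displacement: -10.02 east, -60.39 north. Direction back to start is (10.02, 60.39): bearing = atan2(10.02, 60.39) mod 360° = 9.42° ≈ 009°.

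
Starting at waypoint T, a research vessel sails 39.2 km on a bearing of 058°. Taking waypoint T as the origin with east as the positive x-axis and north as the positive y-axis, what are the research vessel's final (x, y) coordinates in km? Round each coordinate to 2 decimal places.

Leg 1 (058°, 39.2 km): east 39.2 sin 58° = 33.24, north 39.2 cos 58° = 20.77
Summing: 33.24 km east, 20.77 km north → (33.24, 20.77).

(33.24, 20.77)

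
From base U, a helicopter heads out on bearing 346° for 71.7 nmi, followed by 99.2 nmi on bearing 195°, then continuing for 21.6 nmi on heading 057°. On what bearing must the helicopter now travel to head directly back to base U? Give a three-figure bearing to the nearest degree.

Leg 1 (346°, 71.7 nmi): east 71.7 sin 346° = -17.35, north 71.7 cos 346° = 69.57
Leg 2 (195°, 99.2 nmi): east 99.2 sin 195° = -25.67, north 99.2 cos 195° = -95.82
Leg 3 (057°, 21.6 nmi): east 21.6 sin 57° = 18.12, north 21.6 cos 57° = 11.76
Net displacement: -24.91 east, -14.49 north. Direction back to start is (24.91, 14.49): bearing = atan2(24.91, 14.49) mod 360° = 59.82° ≈ 060°.

060°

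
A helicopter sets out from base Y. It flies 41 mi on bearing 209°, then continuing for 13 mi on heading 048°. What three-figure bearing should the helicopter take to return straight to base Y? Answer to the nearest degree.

Leg 1 (209°, 41 mi): east 41 sin 209° = -19.88, north 41 cos 209° = -35.86
Leg 2 (048°, 13 mi): east 13 sin 48° = 9.66, north 13 cos 48° = 8.70
Net displacement: -10.22 east, -27.16 north. Direction back to start is (10.22, 27.16): bearing = atan2(10.22, 27.16) mod 360° = 20.61° ≈ 021°.

021°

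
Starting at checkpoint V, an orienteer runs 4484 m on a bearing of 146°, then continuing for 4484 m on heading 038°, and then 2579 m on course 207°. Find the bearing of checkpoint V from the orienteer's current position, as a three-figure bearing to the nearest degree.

Leg 1 (146°, 4484 m): east 4484 sin 146° = 2507.42, north 4484 cos 146° = -3717.40
Leg 2 (038°, 4484 m): east 4484 sin 38° = 2760.63, north 4484 cos 38° = 3533.44
Leg 3 (207°, 2579 m): east 2579 sin 207° = -1170.84, north 2579 cos 207° = -2297.91
Net displacement: 4097.21 east, -2481.87 north. Direction back to start is (-4097.21, 2481.87): bearing = atan2(-4097.21, 2481.87) mod 360° = 301.21° ≈ 301°.

301°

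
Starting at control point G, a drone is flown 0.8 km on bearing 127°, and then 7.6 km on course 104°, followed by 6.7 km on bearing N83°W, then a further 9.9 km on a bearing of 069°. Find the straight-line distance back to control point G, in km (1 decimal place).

Leg 1 (127°, 0.8 km): east 0.8 sin 127° = 0.64, north 0.8 cos 127° = -0.48
Leg 2 (104°, 7.6 km): east 7.6 sin 104° = 7.37, north 7.6 cos 104° = -1.84
Leg 3 (N83°W, 6.7 km): east 6.7 sin 277° = -6.65, north 6.7 cos 277° = 0.82
Leg 4 (069°, 9.9 km): east 9.9 sin 69° = 9.24, north 9.9 cos 69° = 3.55
Net: 10.61 east, 2.04 north. Distance = √((10.61)² + (2.04)²) = 10.801 km.

10.8 km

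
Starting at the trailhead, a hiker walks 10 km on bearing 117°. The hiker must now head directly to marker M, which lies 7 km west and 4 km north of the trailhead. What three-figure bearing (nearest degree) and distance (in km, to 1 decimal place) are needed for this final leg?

298°, 18.1 km

Leg 1 (117°, 10 km): east 10 sin 117° = 8.91, north 10 cos 117° = -4.54
Current position: (8.91, -4.54). Target: (-7, 4). Remaining: Δeast = -15.91, Δnorth = 8.54.
Bearing = atan2(-15.91, 8.54) mod 360° = 298.23°; distance = √((-15.91)² + (8.54)²) = 18.057 km.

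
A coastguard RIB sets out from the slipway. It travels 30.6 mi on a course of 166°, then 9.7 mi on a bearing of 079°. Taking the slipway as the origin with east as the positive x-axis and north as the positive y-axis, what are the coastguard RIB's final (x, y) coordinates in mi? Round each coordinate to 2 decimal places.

(16.92, -27.84)

Leg 1 (166°, 30.6 mi): east 30.6 sin 166° = 7.40, north 30.6 cos 166° = -29.69
Leg 2 (079°, 9.7 mi): east 9.7 sin 79° = 9.52, north 9.7 cos 79° = 1.85
Summing: 16.92 mi east, -27.84 mi north → (16.92, -27.84).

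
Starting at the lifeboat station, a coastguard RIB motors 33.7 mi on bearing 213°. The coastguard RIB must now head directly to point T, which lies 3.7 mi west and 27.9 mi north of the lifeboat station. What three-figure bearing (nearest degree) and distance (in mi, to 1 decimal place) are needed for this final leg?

Leg 1 (213°, 33.7 mi): east 33.7 sin 213° = -18.35, north 33.7 cos 213° = -28.26
Current position: (-18.35, -28.26). Target: (-3.7, 27.9). Remaining: Δeast = 14.65, Δnorth = 56.16.
Bearing = atan2(14.65, 56.16) mod 360° = 14.62°; distance = √((14.65)² + (56.16)²) = 58.044 mi.

015°, 58.0 mi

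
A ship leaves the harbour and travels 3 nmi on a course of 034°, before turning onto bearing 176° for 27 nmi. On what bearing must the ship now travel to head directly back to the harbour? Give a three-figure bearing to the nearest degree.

352°

Leg 1 (034°, 3 nmi): east 3 sin 34° = 1.68, north 3 cos 34° = 2.49
Leg 2 (176°, 27 nmi): east 27 sin 176° = 1.88, north 27 cos 176° = -26.93
Net displacement: 3.56 east, -24.45 north. Direction back to start is (-3.56, 24.45): bearing = atan2(-3.56, 24.45) mod 360° = 351.71° ≈ 352°.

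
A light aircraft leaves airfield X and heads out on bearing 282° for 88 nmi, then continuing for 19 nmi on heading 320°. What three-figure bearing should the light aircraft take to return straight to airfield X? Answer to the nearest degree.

108°

Leg 1 (282°, 88 nmi): east 88 sin 282° = -86.08, north 88 cos 282° = 18.30
Leg 2 (320°, 19 nmi): east 19 sin 320° = -12.21, north 19 cos 320° = 14.55
Net displacement: -98.29 east, 32.85 north. Direction back to start is (98.29, -32.85): bearing = atan2(98.29, -32.85) mod 360° = 108.48° ≈ 108°.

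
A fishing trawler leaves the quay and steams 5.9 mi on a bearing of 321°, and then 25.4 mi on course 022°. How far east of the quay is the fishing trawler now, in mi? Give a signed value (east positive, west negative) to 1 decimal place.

Leg 1 (321°, 5.9 mi): east 5.9 sin 321° = -3.71, north 5.9 cos 321° = 4.59
Leg 2 (022°, 25.4 mi): east 25.4 sin 22° = 9.52, north 25.4 cos 22° = 23.55
Net east component: 5.80 mi.

5.8 mi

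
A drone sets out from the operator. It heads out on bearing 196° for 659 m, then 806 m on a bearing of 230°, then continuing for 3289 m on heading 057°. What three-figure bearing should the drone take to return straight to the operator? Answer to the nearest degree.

Leg 1 (196°, 659 m): east 659 sin 196° = -181.65, north 659 cos 196° = -633.47
Leg 2 (230°, 806 m): east 806 sin 230° = -617.43, north 806 cos 230° = -518.09
Leg 3 (057°, 3289 m): east 3289 sin 57° = 2758.39, north 3289 cos 57° = 1791.32
Net displacement: 1959.31 east, 639.76 north. Direction back to start is (-1959.31, -639.76): bearing = atan2(-1959.31, -639.76) mod 360° = 251.92° ≈ 252°.

252°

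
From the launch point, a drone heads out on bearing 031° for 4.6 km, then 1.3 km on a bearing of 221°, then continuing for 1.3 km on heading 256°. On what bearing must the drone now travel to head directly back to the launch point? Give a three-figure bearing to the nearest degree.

Leg 1 (031°, 4.6 km): east 4.6 sin 31° = 2.37, north 4.6 cos 31° = 3.94
Leg 2 (221°, 1.3 km): east 1.3 sin 221° = -0.85, north 1.3 cos 221° = -0.98
Leg 3 (256°, 1.3 km): east 1.3 sin 256° = -1.26, north 1.3 cos 256° = -0.31
Net displacement: 0.25 east, 2.65 north. Direction back to start is (-0.25, -2.65): bearing = atan2(-0.25, -2.65) mod 360° = 185.50° ≈ 186°.

186°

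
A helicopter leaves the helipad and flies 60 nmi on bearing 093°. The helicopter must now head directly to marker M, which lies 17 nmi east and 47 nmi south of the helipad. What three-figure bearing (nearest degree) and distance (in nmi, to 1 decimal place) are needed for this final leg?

224°, 61.4 nmi

Leg 1 (093°, 60 nmi): east 60 sin 93° = 59.92, north 60 cos 93° = -3.14
Current position: (59.92, -3.14). Target: (17, -47). Remaining: Δeast = -42.92, Δnorth = -43.86.
Bearing = atan2(-42.92, -43.86) mod 360° = 224.38°; distance = √((-42.92)² + (-43.86)²) = 61.365 nmi.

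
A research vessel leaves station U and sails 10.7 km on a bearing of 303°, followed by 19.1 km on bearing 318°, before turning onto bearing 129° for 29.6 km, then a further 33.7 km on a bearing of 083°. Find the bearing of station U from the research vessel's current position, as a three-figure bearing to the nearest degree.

261°

Leg 1 (303°, 10.7 km): east 10.7 sin 303° = -8.97, north 10.7 cos 303° = 5.83
Leg 2 (318°, 19.1 km): east 19.1 sin 318° = -12.78, north 19.1 cos 318° = 14.19
Leg 3 (129°, 29.6 km): east 29.6 sin 129° = 23.00, north 29.6 cos 129° = -18.63
Leg 4 (083°, 33.7 km): east 33.7 sin 83° = 33.45, north 33.7 cos 83° = 4.11
Net displacement: 34.70 east, 5.50 north. Direction back to start is (-34.70, -5.50): bearing = atan2(-34.70, -5.50) mod 360° = 260.99° ≈ 261°.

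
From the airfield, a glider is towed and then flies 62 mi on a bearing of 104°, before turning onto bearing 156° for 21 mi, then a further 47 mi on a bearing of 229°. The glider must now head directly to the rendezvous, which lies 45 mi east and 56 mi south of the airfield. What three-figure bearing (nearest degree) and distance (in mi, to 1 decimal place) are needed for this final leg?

053°, 14.8 mi

Leg 1 (104°, 62 mi): east 62 sin 104° = 60.16, north 62 cos 104° = -15.00
Leg 2 (156°, 21 mi): east 21 sin 156° = 8.54, north 21 cos 156° = -19.18
Leg 3 (229°, 47 mi): east 47 sin 229° = -35.47, north 47 cos 229° = -30.83
Current position: (33.23, -65.02). Target: (45, -56). Remaining: Δeast = 11.77, Δnorth = 9.02.
Bearing = atan2(11.77, 9.02) mod 360° = 52.54°; distance = √((11.77)² + (9.02)²) = 14.829 mi.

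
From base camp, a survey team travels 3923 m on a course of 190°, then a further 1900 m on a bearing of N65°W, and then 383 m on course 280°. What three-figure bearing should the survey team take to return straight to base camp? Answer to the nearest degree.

Leg 1 (190°, 3923 m): east 3923 sin 190° = -681.22, north 3923 cos 190° = -3863.40
Leg 2 (N65°W, 1900 m): east 1900 sin 295° = -1721.98, north 1900 cos 295° = 802.97
Leg 3 (280°, 383 m): east 383 sin 280° = -377.18, north 383 cos 280° = 66.51
Net displacement: -2780.39 east, -2993.92 north. Direction back to start is (2780.39, 2993.92): bearing = atan2(2780.39, 2993.92) mod 360° = 42.88° ≈ 043°.

043°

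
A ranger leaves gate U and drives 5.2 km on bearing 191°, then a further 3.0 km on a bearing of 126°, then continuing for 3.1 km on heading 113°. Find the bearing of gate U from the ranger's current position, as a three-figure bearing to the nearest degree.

Leg 1 (191°, 5.2 km): east 5.2 sin 191° = -0.99, north 5.2 cos 191° = -5.10
Leg 2 (126°, 3.0 km): east 3.0 sin 126° = 2.43, north 3.0 cos 126° = -1.76
Leg 3 (113°, 3.1 km): east 3.1 sin 113° = 2.85, north 3.1 cos 113° = -1.21
Net displacement: 4.29 east, -8.08 north. Direction back to start is (-4.29, 8.08): bearing = atan2(-4.29, 8.08) mod 360° = 332.04° ≈ 332°.

332°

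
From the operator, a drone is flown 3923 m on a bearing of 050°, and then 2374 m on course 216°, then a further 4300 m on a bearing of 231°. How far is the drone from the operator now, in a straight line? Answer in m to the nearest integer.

2726 m

Leg 1 (050°, 3923 m): east 3923 sin 50° = 3005.19, north 3923 cos 50° = 2521.66
Leg 2 (216°, 2374 m): east 2374 sin 216° = -1395.40, north 2374 cos 216° = -1920.61
Leg 3 (231°, 4300 m): east 4300 sin 231° = -3341.73, north 4300 cos 231° = -2706.08
Net: -1731.94 east, -2105.03 north. Distance = √((-1731.94)² + (-2105.03)²) = 2725.940 m.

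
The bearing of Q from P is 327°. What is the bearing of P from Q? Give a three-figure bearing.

Back-bearing = 327° − 180° = 147°.

147°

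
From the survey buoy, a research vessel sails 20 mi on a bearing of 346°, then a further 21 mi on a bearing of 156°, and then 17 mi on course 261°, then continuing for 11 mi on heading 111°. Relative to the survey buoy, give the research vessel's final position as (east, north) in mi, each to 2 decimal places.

Leg 1 (346°, 20 mi): east 20 sin 346° = -4.84, north 20 cos 346° = 19.41
Leg 2 (156°, 21 mi): east 21 sin 156° = 8.54, north 21 cos 156° = -19.18
Leg 3 (261°, 17 mi): east 17 sin 261° = -16.79, north 17 cos 261° = -2.66
Leg 4 (111°, 11 mi): east 11 sin 111° = 10.27, north 11 cos 111° = -3.94
Summing: -2.82 mi east, -6.38 mi north → (-2.82, -6.38).

(-2.82, -6.38)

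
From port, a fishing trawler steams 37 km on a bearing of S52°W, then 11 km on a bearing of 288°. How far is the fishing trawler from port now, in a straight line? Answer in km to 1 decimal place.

Leg 1 (S52°W, 37 km): east 37 sin 232° = -29.16, north 37 cos 232° = -22.78
Leg 2 (288°, 11 km): east 11 sin 288° = -10.46, north 11 cos 288° = 3.40
Net: -39.62 east, -19.38 north. Distance = √((-39.62)² + (-19.38)²) = 44.104 km.

44.1 km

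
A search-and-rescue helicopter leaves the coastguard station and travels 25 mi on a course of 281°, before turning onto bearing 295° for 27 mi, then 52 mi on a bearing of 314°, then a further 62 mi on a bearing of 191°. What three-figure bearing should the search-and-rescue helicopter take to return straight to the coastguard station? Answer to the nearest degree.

085°

Leg 1 (281°, 25 mi): east 25 sin 281° = -24.54, north 25 cos 281° = 4.77
Leg 2 (295°, 27 mi): east 27 sin 295° = -24.47, north 27 cos 295° = 11.41
Leg 3 (314°, 52 mi): east 52 sin 314° = -37.41, north 52 cos 314° = 36.12
Leg 4 (191°, 62 mi): east 62 sin 191° = -11.83, north 62 cos 191° = -60.86
Net displacement: -98.25 east, -8.56 north. Direction back to start is (98.25, 8.56): bearing = atan2(98.25, 8.56) mod 360° = 85.02° ≈ 085°.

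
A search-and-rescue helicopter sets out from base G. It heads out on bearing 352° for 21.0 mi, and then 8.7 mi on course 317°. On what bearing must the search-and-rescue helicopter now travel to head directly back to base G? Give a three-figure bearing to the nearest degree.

162°

Leg 1 (352°, 21.0 mi): east 21.0 sin 352° = -2.92, north 21.0 cos 352° = 20.80
Leg 2 (317°, 8.7 mi): east 8.7 sin 317° = -5.93, north 8.7 cos 317° = 6.36
Net displacement: -8.86 east, 27.16 north. Direction back to start is (8.86, -27.16): bearing = atan2(8.86, -27.16) mod 360° = 161.94° ≈ 162°.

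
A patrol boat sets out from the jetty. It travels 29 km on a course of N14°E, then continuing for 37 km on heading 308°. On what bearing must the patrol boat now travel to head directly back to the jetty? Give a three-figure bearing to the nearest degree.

156°

Leg 1 (N14°E, 29 km): east 29 sin 14° = 7.02, north 29 cos 14° = 28.14
Leg 2 (308°, 37 km): east 37 sin 308° = -29.16, north 37 cos 308° = 22.78
Net displacement: -22.14 east, 50.92 north. Direction back to start is (22.14, -50.92): bearing = atan2(22.14, -50.92) mod 360° = 156.50° ≈ 156°.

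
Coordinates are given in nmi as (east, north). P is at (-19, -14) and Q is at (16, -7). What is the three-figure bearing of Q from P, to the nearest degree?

Δeast = 16 − -19 = 35.00; Δnorth = -7 − -14 = 7.00.
Bearing = atan2(Δeast, Δnorth) mod 360° = 78.69° ≈ 079°.

079°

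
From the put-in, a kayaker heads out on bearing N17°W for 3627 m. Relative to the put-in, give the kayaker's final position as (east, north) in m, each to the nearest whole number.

(-1060, 3469)

Leg 1 (N17°W, 3627 m): east 3627 sin 343° = -1060.43, north 3627 cos 343° = 3468.52
Summing: -1060.43 m east, 3468.52 m north → (-1060, 3469).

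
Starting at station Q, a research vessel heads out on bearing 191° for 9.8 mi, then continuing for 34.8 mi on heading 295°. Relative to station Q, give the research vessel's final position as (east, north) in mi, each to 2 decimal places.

Leg 1 (191°, 9.8 mi): east 9.8 sin 191° = -1.87, north 9.8 cos 191° = -9.62
Leg 2 (295°, 34.8 mi): east 34.8 sin 295° = -31.54, north 34.8 cos 295° = 14.71
Summing: -33.41 mi east, 5.09 mi north → (-33.41, 5.09).

(-33.41, 5.09)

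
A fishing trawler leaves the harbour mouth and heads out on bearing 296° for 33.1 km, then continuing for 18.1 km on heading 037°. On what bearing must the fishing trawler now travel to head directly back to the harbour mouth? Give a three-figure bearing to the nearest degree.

Leg 1 (296°, 33.1 km): east 33.1 sin 296° = -29.75, north 33.1 cos 296° = 14.51
Leg 2 (037°, 18.1 km): east 18.1 sin 37° = 10.89, north 18.1 cos 37° = 14.46
Net displacement: -18.86 east, 28.97 north. Direction back to start is (18.86, -28.97): bearing = atan2(18.86, -28.97) mod 360° = 146.93° ≈ 147°.

147°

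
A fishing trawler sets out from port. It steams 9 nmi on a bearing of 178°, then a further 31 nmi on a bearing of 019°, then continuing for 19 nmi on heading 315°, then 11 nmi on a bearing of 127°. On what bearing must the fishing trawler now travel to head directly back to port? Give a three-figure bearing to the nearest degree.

192°

Leg 1 (178°, 9 nmi): east 9 sin 178° = 0.31, north 9 cos 178° = -8.99
Leg 2 (019°, 31 nmi): east 31 sin 19° = 10.09, north 31 cos 19° = 29.31
Leg 3 (315°, 19 nmi): east 19 sin 315° = -13.44, north 19 cos 315° = 13.44
Leg 4 (127°, 11 nmi): east 11 sin 127° = 8.78, north 11 cos 127° = -6.62
Net displacement: 5.76 east, 27.13 north. Direction back to start is (-5.76, -27.13): bearing = atan2(-5.76, -27.13) mod 360° = 191.98° ≈ 192°.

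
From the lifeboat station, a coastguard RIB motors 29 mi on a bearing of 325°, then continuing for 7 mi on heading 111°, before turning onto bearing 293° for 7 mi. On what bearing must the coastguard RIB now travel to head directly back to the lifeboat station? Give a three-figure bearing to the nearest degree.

145°

Leg 1 (325°, 29 mi): east 29 sin 325° = -16.63, north 29 cos 325° = 23.76
Leg 2 (111°, 7 mi): east 7 sin 111° = 6.54, north 7 cos 111° = -2.51
Leg 3 (293°, 7 mi): east 7 sin 293° = -6.44, north 7 cos 293° = 2.74
Net displacement: -16.54 east, 23.98 north. Direction back to start is (16.54, -23.98): bearing = atan2(16.54, -23.98) mod 360° = 145.40° ≈ 145°.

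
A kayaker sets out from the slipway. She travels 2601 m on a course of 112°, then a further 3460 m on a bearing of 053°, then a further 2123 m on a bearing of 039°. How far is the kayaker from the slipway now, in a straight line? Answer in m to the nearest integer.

Leg 1 (112°, 2601 m): east 2601 sin 112° = 2411.61, north 2601 cos 112° = -974.35
Leg 2 (053°, 3460 m): east 3460 sin 53° = 2763.28, north 3460 cos 53° = 2082.28
Leg 3 (039°, 2123 m): east 2123 sin 39° = 1336.05, north 2123 cos 39° = 1649.88
Net: 6510.93 east, 2757.81 north. Distance = √((6510.93)² + (2757.81)²) = 7070.908 m.

7071 m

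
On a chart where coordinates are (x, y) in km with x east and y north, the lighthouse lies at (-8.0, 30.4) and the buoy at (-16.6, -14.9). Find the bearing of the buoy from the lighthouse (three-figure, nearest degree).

Δeast = -16.6 − -8.0 = -8.60; Δnorth = -14.9 − 30.4 = -45.30.
Bearing = atan2(Δeast, Δnorth) mod 360° = 190.75° ≈ 191°.

191°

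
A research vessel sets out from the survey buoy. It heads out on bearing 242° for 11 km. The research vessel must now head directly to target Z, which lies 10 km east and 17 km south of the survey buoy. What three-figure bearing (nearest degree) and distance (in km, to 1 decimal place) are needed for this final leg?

121°, 23.0 km

Leg 1 (242°, 11 km): east 11 sin 242° = -9.71, north 11 cos 242° = -5.16
Current position: (-9.71, -5.16). Target: (10, -17). Remaining: Δeast = 19.71, Δnorth = -11.84.
Bearing = atan2(19.71, -11.84) mod 360° = 120.98°; distance = √((19.71)² + (-11.84)²) = 22.993 km.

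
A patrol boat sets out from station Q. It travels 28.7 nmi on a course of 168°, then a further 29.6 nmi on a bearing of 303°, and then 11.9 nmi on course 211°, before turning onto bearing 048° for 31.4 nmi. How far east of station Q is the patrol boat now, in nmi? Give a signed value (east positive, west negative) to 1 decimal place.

-1.7 nmi

Leg 1 (168°, 28.7 nmi): east 28.7 sin 168° = 5.97, north 28.7 cos 168° = -28.07
Leg 2 (303°, 29.6 nmi): east 29.6 sin 303° = -24.82, north 29.6 cos 303° = 16.12
Leg 3 (211°, 11.9 nmi): east 11.9 sin 211° = -6.13, north 11.9 cos 211° = -10.20
Leg 4 (048°, 31.4 nmi): east 31.4 sin 48° = 23.33, north 31.4 cos 48° = 21.01
Net east component: -1.65 nmi.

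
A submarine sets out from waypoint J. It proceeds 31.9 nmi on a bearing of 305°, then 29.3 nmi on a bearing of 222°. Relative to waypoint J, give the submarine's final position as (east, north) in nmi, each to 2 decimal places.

(-45.74, -3.48)

Leg 1 (305°, 31.9 nmi): east 31.9 sin 305° = -26.13, north 31.9 cos 305° = 18.30
Leg 2 (222°, 29.3 nmi): east 29.3 sin 222° = -19.61, north 29.3 cos 222° = -21.77
Summing: -45.74 nmi east, -3.48 nmi north → (-45.74, -3.48).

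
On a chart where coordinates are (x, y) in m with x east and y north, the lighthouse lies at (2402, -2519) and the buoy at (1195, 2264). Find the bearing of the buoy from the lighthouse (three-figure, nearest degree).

Δeast = 1195 − 2402 = -1207.00; Δnorth = 2264 − -2519 = 4783.00.
Bearing = atan2(Δeast, Δnorth) mod 360° = 345.84° ≈ 346°.

346°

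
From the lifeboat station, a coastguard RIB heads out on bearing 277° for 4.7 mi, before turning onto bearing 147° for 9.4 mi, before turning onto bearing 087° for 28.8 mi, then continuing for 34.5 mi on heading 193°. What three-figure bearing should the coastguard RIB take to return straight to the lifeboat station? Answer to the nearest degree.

331°

Leg 1 (277°, 4.7 mi): east 4.7 sin 277° = -4.66, north 4.7 cos 277° = 0.57
Leg 2 (147°, 9.4 mi): east 9.4 sin 147° = 5.12, north 9.4 cos 147° = -7.88
Leg 3 (087°, 28.8 mi): east 28.8 sin 87° = 28.76, north 28.8 cos 87° = 1.51
Leg 4 (193°, 34.5 mi): east 34.5 sin 193° = -7.76, north 34.5 cos 193° = -33.62
Net displacement: 21.45 east, -39.42 north. Direction back to start is (-21.45, 39.42): bearing = atan2(-21.45, 39.42) mod 360° = 331.44° ≈ 331°.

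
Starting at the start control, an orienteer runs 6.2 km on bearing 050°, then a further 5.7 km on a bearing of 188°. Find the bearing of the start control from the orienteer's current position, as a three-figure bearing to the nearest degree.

293°

Leg 1 (050°, 6.2 km): east 6.2 sin 50° = 4.75, north 6.2 cos 50° = 3.99
Leg 2 (188°, 5.7 km): east 5.7 sin 188° = -0.79, north 5.7 cos 188° = -5.64
Net displacement: 3.96 east, -1.66 north. Direction back to start is (-3.96, 1.66): bearing = atan2(-3.96, 1.66) mod 360° = 292.75° ≈ 293°.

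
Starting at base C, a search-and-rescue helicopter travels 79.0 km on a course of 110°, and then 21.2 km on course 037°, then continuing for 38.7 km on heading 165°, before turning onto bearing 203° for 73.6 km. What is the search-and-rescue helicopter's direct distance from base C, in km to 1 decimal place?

133.9 km

Leg 1 (110°, 79.0 km): east 79.0 sin 110° = 74.24, north 79.0 cos 110° = -27.02
Leg 2 (037°, 21.2 km): east 21.2 sin 37° = 12.76, north 21.2 cos 37° = 16.93
Leg 3 (165°, 38.7 km): east 38.7 sin 165° = 10.02, north 38.7 cos 165° = -37.38
Leg 4 (203°, 73.6 km): east 73.6 sin 203° = -28.76, north 73.6 cos 203° = -67.75
Net: 68.25 east, -115.22 north. Distance = √((68.25)² + (-115.22)²) = 133.917 km.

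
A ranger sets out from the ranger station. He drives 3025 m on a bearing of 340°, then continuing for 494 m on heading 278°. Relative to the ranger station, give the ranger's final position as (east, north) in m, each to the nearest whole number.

(-1524, 2911)

Leg 1 (340°, 3025 m): east 3025 sin 340° = -1034.61, north 3025 cos 340° = 2842.57
Leg 2 (278°, 494 m): east 494 sin 278° = -489.19, north 494 cos 278° = 68.75
Summing: -1523.80 m east, 2911.32 m north → (-1524, 2911).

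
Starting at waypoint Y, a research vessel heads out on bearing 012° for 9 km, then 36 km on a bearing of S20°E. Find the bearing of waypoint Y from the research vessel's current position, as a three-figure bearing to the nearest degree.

330°

Leg 1 (012°, 9 km): east 9 sin 12° = 1.87, north 9 cos 12° = 8.80
Leg 2 (S20°E, 36 km): east 36 sin 160° = 12.31, north 36 cos 160° = -33.83
Net displacement: 14.18 east, -25.03 north. Direction back to start is (-14.18, 25.03): bearing = atan2(-14.18, 25.03) mod 360° = 330.46° ≈ 330°.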